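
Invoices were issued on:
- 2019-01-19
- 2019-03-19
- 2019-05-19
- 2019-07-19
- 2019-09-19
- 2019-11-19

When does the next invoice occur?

2020-01-19

The day-of-month is always 19 (59, 61, 61, 62, 61 days between events).
So this recurs on the 19th of every 2 months.
Next: January 2020 → 2020-01-19.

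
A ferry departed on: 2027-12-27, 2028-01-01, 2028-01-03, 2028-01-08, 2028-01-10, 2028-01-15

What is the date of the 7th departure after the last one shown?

Gaps: 5, 2, 5, 2, 5 days — not constant, but cyclic with period 2.
The events fall on every Monday and Saturday.
The following Monday is 2028-01-17.
Next Saturday: 2028-01-22.
Next Monday: 2028-01-24.
Next Saturday: 2028-01-29.
The following Monday is 2028-01-31.
The following Saturday is 2028-02-05.
Next Monday: 2028-02-07.

2028-02-07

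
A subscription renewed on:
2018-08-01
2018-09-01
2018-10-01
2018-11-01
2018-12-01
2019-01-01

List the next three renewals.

2019-02-01, 2019-03-01, 2019-04-01

Each date is the 1st; the gaps (31, 30, 31, 30, 31) track the month lengths.
The rule is the 1st of each month.
Next: February 2019 → 2019-02-01.
Next: March 2019 → 2019-03-01.
April 2019: 2019-04-01.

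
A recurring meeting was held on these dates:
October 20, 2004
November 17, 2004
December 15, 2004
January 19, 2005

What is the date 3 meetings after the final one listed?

April 20, 2005

All dates are Wednesdays, 28, 28, 35 days apart.
Specifically, the 3rd Wednesday of each month.
February 2005 — 3rd Wednesday is February 16, 2005.
March 2005 — 3rd Wednesday is March 16, 2005.
April 2005 — 3rd Wednesday is April 20, 2005.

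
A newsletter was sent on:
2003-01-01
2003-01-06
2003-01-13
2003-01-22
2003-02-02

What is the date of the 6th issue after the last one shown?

2003-05-21

Intervals are 5, 7, 9, 11 days — an arithmetic progression with common difference 2.
Next gap: 13 days. 2003-02-02 + 13 days = 2003-02-15.
Next gap: 15 days. 2003-02-15 + 15 days = 2003-03-02.
Next gap: 17 days. 2003-03-02 + 17 days = 2003-03-19.
Next gap: 19 days. 2003-03-19 + 19 days = 2003-04-07.
Next gap: 21 days. 2003-04-07 + 21 days = 2003-04-28.
Next gap: 23 days. 2003-04-28 + 23 days = 2003-05-21.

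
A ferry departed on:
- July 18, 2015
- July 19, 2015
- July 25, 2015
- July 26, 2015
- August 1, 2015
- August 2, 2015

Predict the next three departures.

Every event lands on a Saturday or Sunday (gaps cycle 1, 6, 1, 6, 1).
So the schedule is: every Saturday and Sunday.
Next Saturday: August 8, 2015.
Next Sunday: August 9, 2015.
The following Saturday is August 15, 2015.

August 8, 2015; August 9, 2015; August 15, 2015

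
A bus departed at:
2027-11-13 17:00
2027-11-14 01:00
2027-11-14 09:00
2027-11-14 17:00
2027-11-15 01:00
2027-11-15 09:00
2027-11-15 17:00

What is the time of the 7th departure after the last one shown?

The interval is a steady 8 hours (8, 8, 8, 8, 8, 8).
2027-11-15 17:00 + 8 h = 2027-11-16 01:00.
2027-11-16 01:00 + 8 h = 2027-11-16 09:00.
2027-11-16 09:00 + 8 h = 2027-11-16 17:00.
2027-11-16 17:00 + 8 h = 2027-11-17 01:00.
2027-11-17 01:00 + 8 h = 2027-11-17 09:00.
2027-11-17 09:00 + 8 h = 2027-11-17 17:00.
2027-11-17 17:00 + 8 h = 2027-11-18 01:00.

2027-11-18 01:00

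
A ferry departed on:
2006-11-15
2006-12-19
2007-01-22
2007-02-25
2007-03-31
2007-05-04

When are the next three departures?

2007-06-07, 2007-07-11, 2007-08-14

The spacing is 34, 34, 34, 34, 34 days — always 34 days.
2007-05-04 + 34 days = 2007-06-07.
2007-06-07 + 34 days = 2007-07-11.
2007-07-11 + 34 days = 2007-08-14.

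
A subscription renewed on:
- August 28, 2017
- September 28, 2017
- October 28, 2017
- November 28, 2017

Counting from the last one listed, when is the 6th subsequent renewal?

May 28, 2018

The day-of-month is always 28 (31, 30, 31 days between events).
So this recurs on the 28th of each month.
December 2017: December 28, 2017.
January 2018: January 28, 2018.
February 2018: February 28, 2018.
Next: March 2018 → March 28, 2018.
April 2018: April 28, 2018.
Next: May 2018 → May 28, 2018.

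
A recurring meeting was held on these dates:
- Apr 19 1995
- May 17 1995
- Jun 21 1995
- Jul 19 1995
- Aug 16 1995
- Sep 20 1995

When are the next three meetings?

All dates are Wednesdays, 28, 35, 28, 28, 35 days apart.
Specifically, the 3rd Wednesday of each month.
October 1995 — 3rd Wednesday is Oct 18 1995.
November 1995 — 3rd Wednesday is Nov 15 1995.
3rd Wednesday of December 1995: Dec 20 1995.

Oct 18 1995, Nov 15 1995, Dec 20 1995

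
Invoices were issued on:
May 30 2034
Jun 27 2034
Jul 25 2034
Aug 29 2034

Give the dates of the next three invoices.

These are Tuesdays with 28, 28, 35-day gaps.
Each is the final Tuesday of its month — May 30 2034 is past the 28th, so '4th Tuesday' doesn't fit.
Last Tuesday of September 2034: Sep 26 2034.
October 2034 ends with Tuesday Oct 31 2034.
November 2034 ends with Tuesday Nov 28 2034.

Sep 26 2034, Oct 31 2034, Nov 28 2034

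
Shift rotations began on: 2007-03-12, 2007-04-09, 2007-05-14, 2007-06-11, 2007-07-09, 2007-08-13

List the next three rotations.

Gaps: 28, 35, 28, 28, 35 days — a mix of 28 and 35. Every date is a Monday.
Each is the 2nd Monday of its month.
2nd Monday of September 2007: 2007-09-10.
2nd Monday of October 2007: 2007-10-08.
November 2007 — 2nd Monday is 2007-11-12.

2007-09-10, 2007-10-08, 2007-11-12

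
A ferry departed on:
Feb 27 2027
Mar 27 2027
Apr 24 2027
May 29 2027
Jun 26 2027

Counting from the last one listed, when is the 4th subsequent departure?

All Saturdays; the gaps (28, 28, 35, 28) vary with month length.
This is the last Saturday of each month.
Last Saturday of July 2027: Jul 31 2027.
Last Saturday of August 2027: Aug 28 2027.
Last Saturday of September 2027: Sep 25 2027.
October 2027 ends with Saturday Oct 30 2027.

Oct 30 2027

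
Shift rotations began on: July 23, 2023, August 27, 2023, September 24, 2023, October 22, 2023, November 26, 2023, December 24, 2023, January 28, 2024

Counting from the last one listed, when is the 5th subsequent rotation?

All dates are Sundays, 35, 28, 28, 35, 28, 35 days apart.
Specifically, the 4th Sunday of each month.
4th Sunday of February 2024: February 25, 2024.
4th Sunday of March 2024: March 24, 2024.
April 2024 — 4th Sunday is April 28, 2024.
May 2024 — 4th Sunday is May 26, 2024.
4th Sunday of June 2024: June 23, 2024.

June 23, 2024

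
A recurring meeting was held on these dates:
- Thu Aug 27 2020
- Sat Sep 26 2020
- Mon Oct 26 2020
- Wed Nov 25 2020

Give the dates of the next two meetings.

Fri Dec 25 2020, Sun Jan 24 2021

The spacing is 30, 30, 30 days — always 30 days.
Wed Nov 25 2020 + 30 days = Fri Dec 25 2020.
Fri Dec 25 2020 + 30 days = Sun Jan 24 2021.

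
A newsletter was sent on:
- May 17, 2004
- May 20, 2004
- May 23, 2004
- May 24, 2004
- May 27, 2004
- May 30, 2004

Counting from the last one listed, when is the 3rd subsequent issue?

June 6, 2004

Every event lands on a Monday or Thursday or Sunday (gaps cycle 3, 3, 1, 3, 3).
So the schedule is: every Monday, Thursday and Sunday.
The following Monday is May 31, 2004.
Next Thursday: June 3, 2004.
The following Sunday is June 6, 2004.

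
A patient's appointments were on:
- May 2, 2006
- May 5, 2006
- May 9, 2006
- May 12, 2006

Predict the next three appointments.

The gap pattern 3, 4, 3 repeats every 2 events.
These are the Tuesdays and Fridays of each week.
The following Tuesday is May 16, 2006.
Next Friday: May 19, 2006.
Next Tuesday: May 23, 2006.

May 16, 2006; May 19, 2006; May 23, 2006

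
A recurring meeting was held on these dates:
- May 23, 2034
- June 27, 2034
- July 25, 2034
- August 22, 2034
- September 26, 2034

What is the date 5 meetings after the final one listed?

All dates are Tuesdays, 35, 28, 28, 35 days apart.
Specifically, the 4th Tuesday of each month.
4th Tuesday of October 2034: October 24, 2034.
4th Tuesday of November 2034: November 28, 2034.
4th Tuesday of December 2034: December 26, 2034.
4th Tuesday of January 2035: January 23, 2035.
February 2035 — 4th Tuesday is February 27, 2035.

February 27, 2035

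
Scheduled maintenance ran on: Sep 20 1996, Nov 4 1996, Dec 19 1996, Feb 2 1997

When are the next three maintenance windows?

Every event comes 45 days after the last (45, 45, 45).
Feb 2 1997 + 45 days = Mar 19 1997.
Mar 19 1997 + 45 days = May 3 1997.
May 3 1997 + 45 days = Jun 17 1997.

Mar 19 1997, May 3 1997, Jun 17 1997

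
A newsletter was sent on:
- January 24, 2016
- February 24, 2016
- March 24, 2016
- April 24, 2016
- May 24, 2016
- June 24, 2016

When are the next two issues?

Each date is the 24th; the gaps (31, 29, 31, 30, 31) track the month lengths.
The rule is the 24th of each month.
July 2016: July 24, 2016.
August 2016: August 24, 2016.

July 24, 2016; August 24, 2016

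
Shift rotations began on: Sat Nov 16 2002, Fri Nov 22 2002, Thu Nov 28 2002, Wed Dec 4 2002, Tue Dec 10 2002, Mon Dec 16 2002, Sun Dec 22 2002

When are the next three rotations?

Sat Dec 28 2002, Fri Jan 3 2003, Thu Jan 9 2003

Every event comes 6 days after the last (6, 6, 6, 6, 6, 6).
Sun Dec 22 2002 + 6 days = Sat Dec 28 2002.
Sat Dec 28 2002 + 6 days = Fri Jan 3 2003.
Fri Jan 3 2003 + 6 days = Thu Jan 9 2003.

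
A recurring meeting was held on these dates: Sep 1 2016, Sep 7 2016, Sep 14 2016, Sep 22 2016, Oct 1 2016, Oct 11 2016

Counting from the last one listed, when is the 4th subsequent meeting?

Nov 30 2016

Gaps: 6, 7, 8, 9, 10 days — each gap is 1 larger than the previous one.
Next gap: 11 days. Oct 11 2016 + 11 days = Oct 22 2016.
Next gap: 12 days. Oct 22 2016 + 12 days = Nov 3 2016.
Next gap: 13 days. Nov 3 2016 + 13 days = Nov 16 2016.
Next gap: 14 days. Nov 16 2016 + 14 days = Nov 30 2016.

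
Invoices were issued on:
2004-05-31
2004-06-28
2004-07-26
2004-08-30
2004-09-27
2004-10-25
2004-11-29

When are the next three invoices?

2004-12-27, 2005-01-31, 2005-02-28

These are Mondays with 28, 28, 35, 28, 28, 35-day gaps.
Each is the final Monday of its month — 2004-05-31 is past the 28th, so '4th Monday' doesn't fit.
Last Monday of December 2004: 2004-12-27.
January 2005 ends with Monday 2005-01-31.
Last Monday of February 2005: 2005-02-28.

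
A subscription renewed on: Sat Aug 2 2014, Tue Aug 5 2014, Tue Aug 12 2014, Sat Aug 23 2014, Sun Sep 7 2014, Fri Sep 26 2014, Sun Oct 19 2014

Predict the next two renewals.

Gaps: 3, 7, 11, 15, 19, 23 days — each gap is 4 larger than the previous one.
Next gap: 27 days. Sun Oct 19 2014 + 27 days = Sat Nov 15 2014.
Next gap: 31 days. Sat Nov 15 2014 + 31 days = Tue Dec 16 2014.

Sat Nov 15 2014, Tue Dec 16 2014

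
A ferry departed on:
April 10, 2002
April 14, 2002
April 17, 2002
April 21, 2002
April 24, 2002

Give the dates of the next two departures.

April 28, 2002; May 1, 2002

Gaps: 4, 3, 4, 3 days — not constant, but cyclic with period 2.
The events fall on every Wednesday and Sunday.
The following Sunday is April 28, 2002.
The following Wednesday is May 1, 2002.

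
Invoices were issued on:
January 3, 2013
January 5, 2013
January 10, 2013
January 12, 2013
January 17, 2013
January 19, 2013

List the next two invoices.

January 24, 2013; January 26, 2013

Every event lands on a Thursday or Saturday (gaps cycle 2, 5, 2, 5, 2).
So the schedule is: every Thursday and Saturday.
The following Thursday is January 24, 2013.
The following Saturday is January 26, 2013.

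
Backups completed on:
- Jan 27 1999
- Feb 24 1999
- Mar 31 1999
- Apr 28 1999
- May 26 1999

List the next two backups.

Jun 30 1999, Jul 28 1999

Every date is a Wednesday; gaps 28, 35, 28, 28 days.
Each is the last Wednesday of its month (at least one falls on the 29th or later, ruling out '4th Wednesday').
June 1999 ends with Wednesday Jun 30 1999.
July 1999 ends with Wednesday Jul 28 1999.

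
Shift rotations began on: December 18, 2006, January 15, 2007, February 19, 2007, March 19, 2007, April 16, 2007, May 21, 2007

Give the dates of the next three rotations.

June 18, 2007; July 16, 2007; August 20, 2007

These are Mondays at 28- or 35-day spacing (28, 35, 28, 28, 35).
The pattern: 3rd Monday of the month.
June 2007 — 3rd Monday is June 18, 2007.
3rd Monday of July 2007: July 16, 2007.
3rd Monday of August 2007: August 20, 2007.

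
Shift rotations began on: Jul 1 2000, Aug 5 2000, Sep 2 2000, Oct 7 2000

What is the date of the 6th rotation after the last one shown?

Apr 7 2001

Gaps: 35, 28, 35 days — a mix of 28 and 35. Every date is a Saturday.
Each is the 1st Saturday of its month.
1st Saturday of November 2000: Nov 4 2000.
1st Saturday of December 2000: Dec 2 2000.
1st Saturday of January 2001: Jan 6 2001.
1st Saturday of February 2001: Feb 3 2001.
1st Saturday of March 2001: Mar 3 2001.
April 2001 — 1st Saturday is Apr 7 2001.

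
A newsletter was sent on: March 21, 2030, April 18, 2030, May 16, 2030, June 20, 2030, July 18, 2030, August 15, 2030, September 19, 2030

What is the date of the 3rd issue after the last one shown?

December 19, 2030

Gaps: 28, 28, 35, 28, 28, 35 days — a mix of 28 and 35. Every date is a Thursday.
Each is the 3rd Thursday of its month.
October 2030 — 3rd Thursday is October 17, 2030.
3rd Thursday of November 2030: November 21, 2030.
3rd Thursday of December 2030: December 19, 2030.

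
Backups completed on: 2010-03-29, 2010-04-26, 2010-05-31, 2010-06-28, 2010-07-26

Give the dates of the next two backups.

Every date is a Monday; gaps 28, 35, 28, 28 days.
Each is the last Monday of its month (at least one falls on the 29th or later, ruling out '4th Monday').
August 2010 ends with Monday 2010-08-30.
Last Monday of September 2010: 2010-09-27.

2010-08-30, 2010-09-27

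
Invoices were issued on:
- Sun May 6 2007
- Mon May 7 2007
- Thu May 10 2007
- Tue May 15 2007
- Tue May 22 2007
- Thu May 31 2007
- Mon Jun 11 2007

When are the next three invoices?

Sun Jun 24 2007, Mon Jul 9 2007, Thu Jul 26 2007

Gaps: 1, 3, 5, 7, 9, 11 days — each gap is 2 larger than the previous one.
Next gap: 13 days. Mon Jun 11 2007 + 13 days = Sun Jun 24 2007.
Next gap: 15 days. Sun Jun 24 2007 + 15 days = Mon Jul 9 2007.
Next gap: 17 days. Mon Jul 9 2007 + 17 days = Thu Jul 26 2007.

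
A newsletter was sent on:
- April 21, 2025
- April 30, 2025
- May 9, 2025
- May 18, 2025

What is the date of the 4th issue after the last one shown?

June 23, 2025

Gaps between consecutive events: 9, 9, 9 days — a constant 9-day interval.
May 18, 2025 + 9 days = May 27, 2025.
May 27, 2025 + 9 days = June 5, 2025.
June 5, 2025 + 9 days = June 14, 2025.
June 14, 2025 + 9 days = June 23, 2025.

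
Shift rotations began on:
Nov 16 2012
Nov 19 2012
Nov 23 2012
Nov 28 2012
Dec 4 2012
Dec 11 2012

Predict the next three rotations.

Dec 19 2012, Dec 28 2012, Jan 7 2013

Gaps: 3, 4, 5, 6, 7 days — each gap is 1 larger than the previous one.
Next gap: 8 days. Dec 11 2012 + 8 days = Dec 19 2012.
Next gap: 9 days. Dec 19 2012 + 9 days = Dec 28 2012.
Next gap: 10 days. Dec 28 2012 + 10 days = Jan 7 2013.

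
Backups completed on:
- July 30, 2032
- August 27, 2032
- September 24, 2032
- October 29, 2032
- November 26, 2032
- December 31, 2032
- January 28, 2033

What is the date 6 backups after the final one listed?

July 29, 2033

Every date is a Friday; gaps 28, 28, 35, 28, 35, 28 days.
Each is the last Friday of its month (at least one falls on the 29th or later, ruling out '4th Friday').
February 2033 ends with Friday February 25, 2033.
March 2033 ends with Friday March 25, 2033.
April 2033 ends with Friday April 29, 2033.
May 2033 ends with Friday May 27, 2033.
Last Friday of June 2033: June 24, 2033.
Last Friday of July 2033: July 29, 2033.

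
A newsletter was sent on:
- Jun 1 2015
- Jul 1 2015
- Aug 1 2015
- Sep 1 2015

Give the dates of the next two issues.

Each date is the 1st; the gaps (30, 31, 31) track the month lengths.
The rule is the 1st of each month.
Next: October 2015 → Oct 1 2015.
November 2015: Nov 1 2015.

Oct 1 2015, Nov 1 2015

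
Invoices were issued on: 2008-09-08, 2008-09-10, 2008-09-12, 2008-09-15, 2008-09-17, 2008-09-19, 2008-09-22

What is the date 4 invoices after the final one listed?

2008-10-01

Every event lands on a Monday or Wednesday or Friday (gaps cycle 2, 2, 3, 2, 2, 3).
So the schedule is: every Monday, Wednesday and Friday.
Next Wednesday: 2008-09-24.
The following Friday is 2008-09-26.
The following Monday is 2008-09-29.
The following Wednesday is 2008-10-01.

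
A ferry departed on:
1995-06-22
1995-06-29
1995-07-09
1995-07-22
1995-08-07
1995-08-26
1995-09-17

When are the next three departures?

1995-10-12, 1995-11-09, 1995-12-10

Intervals are 7, 10, 13, 16, 19, 22 days — an arithmetic progression with common difference 3.
Next gap: 25 days. 1995-09-17 + 25 days = 1995-10-12.
Next gap: 28 days. 1995-10-12 + 28 days = 1995-11-09.
Next gap: 31 days. 1995-11-09 + 31 days = 1995-12-10.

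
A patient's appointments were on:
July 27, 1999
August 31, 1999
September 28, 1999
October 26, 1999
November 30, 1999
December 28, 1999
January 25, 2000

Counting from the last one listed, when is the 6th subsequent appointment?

July 25, 2000

All Tuesdays; the gaps (35, 28, 28, 35, 28, 28) vary with month length.
This is the last Tuesday of each month.
Last Tuesday of February 2000: February 29, 2000.
Last Tuesday of March 2000: March 28, 2000.
April 2000 ends with Tuesday April 25, 2000.
May 2000 ends with Tuesday May 30, 2000.
Last Tuesday of June 2000: June 27, 2000.
July 2000 ends with Tuesday July 25, 2000.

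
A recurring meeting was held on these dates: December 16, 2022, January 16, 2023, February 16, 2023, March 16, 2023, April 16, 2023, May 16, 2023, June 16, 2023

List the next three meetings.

Each date is the 16th; the gaps (31, 31, 28, 31, 30, 31) track the month lengths.
The rule is the 16th of each month.
July 2023: July 16, 2023.
Next: August 2023 → August 16, 2023.
Next: September 2023 → September 16, 2023.

July 16, 2023; August 16, 2023; September 16, 2023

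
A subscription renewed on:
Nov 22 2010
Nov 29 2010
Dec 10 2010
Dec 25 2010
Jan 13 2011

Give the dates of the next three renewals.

Intervals are 7, 11, 15, 19 days — an arithmetic progression with common difference 4.
Next gap: 23 days. Jan 13 2011 + 23 days = Feb 5 2011.
Next gap: 27 days. Feb 5 2011 + 27 days = Mar 4 2011.
Next gap: 31 days. Mar 4 2011 + 31 days = Apr 4 2011.

Feb 5 2011, Mar 4 2011, Apr 4 2011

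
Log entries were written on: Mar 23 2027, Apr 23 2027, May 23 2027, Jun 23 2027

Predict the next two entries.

Jul 23 2027, Aug 23 2027

The day-of-month is always 23 (31, 30, 31 days between events).
So this recurs on the 23rd of each month.
Next: July 2027 → Jul 23 2027.
Next: August 2027 → Aug 23 2027.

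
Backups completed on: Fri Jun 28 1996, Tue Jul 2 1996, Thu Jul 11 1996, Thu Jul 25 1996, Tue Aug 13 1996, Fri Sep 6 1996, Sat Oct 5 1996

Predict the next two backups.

The spacing grows by 5 each time: 4, 9, 14, 19, 24, 29 days.
Next gap: 34 days. Sat Oct 5 1996 + 34 days = Fri Nov 8 1996.
Next gap: 39 days. Fri Nov 8 1996 + 39 days = Tue Dec 17 1996.

Fri Nov 8 1996, Tue Dec 17 1996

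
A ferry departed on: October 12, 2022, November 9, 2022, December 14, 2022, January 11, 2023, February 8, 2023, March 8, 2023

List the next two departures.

These are Wednesdays at 28- or 35-day spacing (28, 35, 28, 28, 28).
The pattern: 2nd Wednesday of the month.
2nd Wednesday of April 2023: April 12, 2023.
May 2023 — 2nd Wednesday is May 10, 2023.

April 12, 2023; May 10, 2023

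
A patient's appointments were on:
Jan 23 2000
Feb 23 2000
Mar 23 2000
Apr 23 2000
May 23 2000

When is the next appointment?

The day-of-month is always 23 (31, 29, 31, 30 days between events).
So this recurs on the 23rd of each month.
June 2000: Jun 23 2000.

Jun 23 2000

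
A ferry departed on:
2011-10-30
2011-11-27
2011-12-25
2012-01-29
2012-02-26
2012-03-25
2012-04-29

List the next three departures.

Every date is a Sunday; gaps 28, 28, 35, 28, 28, 35 days.
Each is the last Sunday of its month (at least one falls on the 29th or later, ruling out '4th Sunday').
May 2012 ends with Sunday 2012-05-27.
June 2012 ends with Sunday 2012-06-24.
July 2012 ends with Sunday 2012-07-29.

2012-05-27, 2012-06-24, 2012-07-29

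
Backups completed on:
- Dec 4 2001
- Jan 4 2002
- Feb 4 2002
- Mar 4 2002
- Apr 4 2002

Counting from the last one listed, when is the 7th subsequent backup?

Nov 4 2002

The day-of-month is always 4 (31, 31, 28, 31 days between events).
So this recurs on the 4th of each month.
May 2002: May 4 2002.
June 2002: Jun 4 2002.
Next: July 2002 → Jul 4 2002.
August 2002: Aug 4 2002.
Next: September 2002 → Sep 4 2002.
Next: October 2002 → Oct 4 2002.
Next: November 2002 → Nov 4 2002.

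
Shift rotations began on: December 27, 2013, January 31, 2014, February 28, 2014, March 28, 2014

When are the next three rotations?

Every date is a Friday; gaps 35, 28, 28 days.
Each is the last Friday of its month (at least one falls on the 29th or later, ruling out '4th Friday').
April 2014 ends with Friday April 25, 2014.
Last Friday of May 2014: May 30, 2014.
Last Friday of June 2014: June 27, 2014.

April 25, 2014; May 30, 2014; June 27, 2014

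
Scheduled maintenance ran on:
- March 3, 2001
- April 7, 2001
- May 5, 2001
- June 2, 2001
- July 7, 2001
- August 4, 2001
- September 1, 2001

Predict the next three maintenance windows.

These are Saturdays at 28- or 35-day spacing (35, 28, 28, 35, 28, 28).
The pattern: 1st Saturday of the month.
October 2001 — 1st Saturday is October 6, 2001.
November 2001 — 1st Saturday is November 3, 2001.
1st Saturday of December 2001: December 1, 2001.

October 6, 2001; November 3, 2001; December 1, 2001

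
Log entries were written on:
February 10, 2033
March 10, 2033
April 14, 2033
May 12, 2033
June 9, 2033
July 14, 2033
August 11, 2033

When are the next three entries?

Gaps: 28, 35, 28, 28, 35, 28 days — a mix of 28 and 35. Every date is a Thursday.
Each is the 2nd Thursday of its month.
September 2033 — 2nd Thursday is September 8, 2033.
2nd Thursday of October 2033: October 13, 2033.
November 2033 — 2nd Thursday is November 10, 2033.

September 8, 2033; October 13, 2033; November 10, 2033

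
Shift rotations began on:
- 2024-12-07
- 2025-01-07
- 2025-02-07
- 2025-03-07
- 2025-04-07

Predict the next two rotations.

Gaps: 31, 31, 28, 31 days — not constant. Every event is on the 7th of the month.
Pattern: the 7th of each month.
May 2025: 2025-05-07.
Next: June 2025 → 2025-06-07.

2025-05-07, 2025-06-07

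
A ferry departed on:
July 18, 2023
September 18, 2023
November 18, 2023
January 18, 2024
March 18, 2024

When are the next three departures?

May 18, 2024; July 18, 2024; September 18, 2024

Gaps: 62, 61, 61, 60 days — not constant. Every event is on the 18th of the month.
Pattern: the 18th of every 2 months.
May 2024: May 18, 2024.
July 2024: July 18, 2024.
Next: September 2024 → September 18, 2024.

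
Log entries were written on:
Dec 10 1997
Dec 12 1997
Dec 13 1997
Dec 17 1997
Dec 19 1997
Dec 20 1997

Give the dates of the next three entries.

Dec 24 1997, Dec 26 1997, Dec 27 1997

The gap pattern 2, 1, 4, 2, 1 repeats every 3 events.
These are the Wednesdays, Fridays and Saturdays of each week.
Next Wednesday: Dec 24 1997.
The following Friday is Dec 26 1997.
Next Saturday: Dec 27 1997.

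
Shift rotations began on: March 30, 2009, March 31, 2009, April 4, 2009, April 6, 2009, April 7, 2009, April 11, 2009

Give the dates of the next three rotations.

The gap pattern 1, 4, 2, 1, 4 repeats every 3 events.
These are the Mondays, Tuesdays and Saturdays of each week.
Next Monday: April 13, 2009.
Next Tuesday: April 14, 2009.
The following Saturday is April 18, 2009.

April 13, 2009; April 14, 2009; April 18, 2009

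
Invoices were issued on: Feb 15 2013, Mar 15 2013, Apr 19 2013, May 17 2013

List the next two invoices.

Gaps: 28, 35, 28 days — a mix of 28 and 35. Every date is a Friday.
Each is the 3rd Friday of its month.
June 2013 — 3rd Friday is Jun 21 2013.
July 2013 — 3rd Friday is Jul 19 2013.

Jun 21 2013, Jul 19 2013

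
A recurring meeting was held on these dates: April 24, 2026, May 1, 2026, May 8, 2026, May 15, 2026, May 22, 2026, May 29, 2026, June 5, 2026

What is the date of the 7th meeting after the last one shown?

Gaps between consecutive events: 7, 7, 7, 7, 7, 7 days — a constant 7-day interval.
June 5, 2026 + 7 days = June 12, 2026.
June 12, 2026 + 7 days = June 19, 2026.
June 19, 2026 + 7 days = June 26, 2026.
June 26, 2026 + 7 days = July 3, 2026.
July 3, 2026 + 7 days = July 10, 2026.
July 10, 2026 + 7 days = July 17, 2026.
July 17, 2026 + 7 days = July 24, 2026.

July 24, 2026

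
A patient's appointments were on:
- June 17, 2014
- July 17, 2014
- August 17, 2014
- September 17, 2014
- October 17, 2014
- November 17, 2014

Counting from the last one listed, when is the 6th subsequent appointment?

May 17, 2015

Each date is the 17th; the gaps (30, 31, 31, 30, 31) track the month lengths.
The rule is the 17th of each month.
Next: December 2014 → December 17, 2014.
January 2015: January 17, 2015.
February 2015: February 17, 2015.
Next: March 2015 → March 17, 2015.
Next: April 2015 → April 17, 2015.
May 2015: May 17, 2015.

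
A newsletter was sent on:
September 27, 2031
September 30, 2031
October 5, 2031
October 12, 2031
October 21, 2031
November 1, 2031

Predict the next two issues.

November 14, 2031; November 29, 2031

The spacing grows by 2 each time: 3, 5, 7, 9, 11 days.
Next gap: 13 days. November 1, 2031 + 13 days = November 14, 2031.
Next gap: 15 days. November 14, 2031 + 15 days = November 29, 2031.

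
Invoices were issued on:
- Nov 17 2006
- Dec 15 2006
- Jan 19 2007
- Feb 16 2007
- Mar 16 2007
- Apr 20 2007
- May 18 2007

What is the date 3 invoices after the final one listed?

These are Fridays at 28- or 35-day spacing (28, 35, 28, 28, 35, 28).
The pattern: 3rd Friday of the month.
June 2007 — 3rd Friday is Jun 15 2007.
3rd Friday of July 2007: Jul 20 2007.
3rd Friday of August 2007: Aug 17 2007.

Aug 17 2007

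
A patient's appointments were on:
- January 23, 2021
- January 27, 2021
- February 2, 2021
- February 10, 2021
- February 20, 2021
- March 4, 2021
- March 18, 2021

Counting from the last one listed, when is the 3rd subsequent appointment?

Gaps: 4, 6, 8, 10, 12, 14 days — each gap is 2 larger than the previous one.
Next gap: 16 days. March 18, 2021 + 16 days = April 3, 2021.
Next gap: 18 days. April 3, 2021 + 18 days = April 21, 2021.
Next gap: 20 days. April 21, 2021 + 20 days = May 11, 2021.

May 11, 2021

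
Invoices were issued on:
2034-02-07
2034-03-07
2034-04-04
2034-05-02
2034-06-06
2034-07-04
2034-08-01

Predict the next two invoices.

2034-09-05, 2034-10-03

Gaps: 28, 28, 28, 35, 28, 28 days — a mix of 28 and 35. Every date is a Tuesday.
Each is the 1st Tuesday of its month.
September 2034 — 1st Tuesday is 2034-09-05.
1st Tuesday of October 2034: 2034-10-03.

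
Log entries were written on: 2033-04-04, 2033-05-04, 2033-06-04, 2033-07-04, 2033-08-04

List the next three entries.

2033-09-04, 2033-10-04, 2033-11-04

The day-of-month is always 4 (30, 31, 30, 31 days between events).
So this recurs on the 4th of each month.
Next: September 2033 → 2033-09-04.
October 2033: 2033-10-04.
November 2033: 2033-11-04.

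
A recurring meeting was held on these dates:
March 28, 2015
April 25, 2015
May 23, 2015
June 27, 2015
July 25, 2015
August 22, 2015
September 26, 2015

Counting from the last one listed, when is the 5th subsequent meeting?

All dates are Saturdays, 28, 28, 35, 28, 28, 35 days apart.
Specifically, the 4th Saturday of each month.
October 2015 — 4th Saturday is October 24, 2015.
4th Saturday of November 2015: November 28, 2015.
December 2015 — 4th Saturday is December 26, 2015.
January 2016 — 4th Saturday is January 23, 2016.
February 2016 — 4th Saturday is February 27, 2016.

February 27, 2016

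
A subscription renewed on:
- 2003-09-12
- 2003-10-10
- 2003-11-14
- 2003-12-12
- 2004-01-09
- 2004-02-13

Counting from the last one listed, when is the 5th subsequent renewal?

2004-07-09

Gaps: 28, 35, 28, 28, 35 days — a mix of 28 and 35. Every date is a Friday.
Each is the 2nd Friday of its month.
2nd Friday of March 2004: 2004-03-12.
2nd Friday of April 2004: 2004-04-09.
2nd Friday of May 2004: 2004-05-14.
June 2004 — 2nd Friday is 2004-06-11.
2nd Friday of July 2004: 2004-07-09.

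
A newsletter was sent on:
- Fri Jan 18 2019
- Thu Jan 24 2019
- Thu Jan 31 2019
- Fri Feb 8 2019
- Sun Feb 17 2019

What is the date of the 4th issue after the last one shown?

Thu Apr 4 2019

Gaps: 6, 7, 8, 9 days — each gap is 1 larger than the previous one.
Next gap: 10 days. Sun Feb 17 2019 + 10 days = Wed Feb 27 2019.
Next gap: 11 days. Wed Feb 27 2019 + 11 days = Sun Mar 10 2019.
Next gap: 12 days. Sun Mar 10 2019 + 12 days = Fri Mar 22 2019.
Next gap: 13 days. Fri Mar 22 2019 + 13 days = Thu Apr 4 2019.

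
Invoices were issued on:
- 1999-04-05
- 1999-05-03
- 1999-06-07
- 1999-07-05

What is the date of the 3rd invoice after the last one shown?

All dates are Mondays, 28, 35, 28 days apart.
Specifically, the 1st Monday of each month.
August 1999 — 1st Monday is 1999-08-02.
September 1999 — 1st Monday is 1999-09-06.
October 1999 — 1st Monday is 1999-10-04.

1999-10-04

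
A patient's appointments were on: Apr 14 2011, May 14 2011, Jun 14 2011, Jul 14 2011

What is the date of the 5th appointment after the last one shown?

Dec 14 2011

The day-of-month is always 14 (30, 31, 30 days between events).
So this recurs on the 14th of each month.
August 2011: Aug 14 2011.
September 2011: Sep 14 2011.
Next: October 2011 → Oct 14 2011.
November 2011: Nov 14 2011.
Next: December 2011 → Dec 14 2011.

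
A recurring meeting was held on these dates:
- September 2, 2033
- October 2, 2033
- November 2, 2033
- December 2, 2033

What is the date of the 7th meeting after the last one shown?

The day-of-month is always 2 (30, 31, 30 days between events).
So this recurs on the 2nd of each month.
January 2034: January 2, 2034.
February 2034: February 2, 2034.
Next: March 2034 → March 2, 2034.
April 2034: April 2, 2034.
May 2034: May 2, 2034.
Next: June 2034 → June 2, 2034.
July 2034: July 2, 2034.

July 2, 2034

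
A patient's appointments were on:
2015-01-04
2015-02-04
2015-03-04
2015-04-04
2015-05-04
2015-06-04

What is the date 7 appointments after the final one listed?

2016-01-04

Each date is the 4th; the gaps (31, 28, 31, 30, 31) track the month lengths.
The rule is the 4th of each month.
Next: July 2015 → 2015-07-04.
Next: August 2015 → 2015-08-04.
September 2015: 2015-09-04.
October 2015: 2015-10-04.
November 2015: 2015-11-04.
Next: December 2015 → 2015-12-04.
January 2016: 2016-01-04.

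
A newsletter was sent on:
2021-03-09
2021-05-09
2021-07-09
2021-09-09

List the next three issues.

2021-11-09, 2022-01-09, 2022-03-09

The day-of-month is always 9 (61, 61, 62 days between events).
So this recurs on the 9th of every 2 months.
Next: November 2021 → 2021-11-09.
Next: January 2022 → 2022-01-09.
March 2022: 2022-03-09.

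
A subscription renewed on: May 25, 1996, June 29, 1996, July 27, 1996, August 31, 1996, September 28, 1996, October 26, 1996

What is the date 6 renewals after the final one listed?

Every date is a Saturday; gaps 35, 28, 35, 28, 28 days.
Each is the last Saturday of its month (at least one falls on the 29th or later, ruling out '4th Saturday').
Last Saturday of November 1996: November 30, 1996.
December 1996 ends with Saturday December 28, 1996.
January 1997 ends with Saturday January 25, 1997.
February 1997 ends with Saturday February 22, 1997.
Last Saturday of March 1997: March 29, 1997.
April 1997 ends with Saturday April 26, 1997.

April 26, 1997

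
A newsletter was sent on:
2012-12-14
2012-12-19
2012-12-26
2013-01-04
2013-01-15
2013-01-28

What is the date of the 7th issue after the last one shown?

2013-06-24

The spacing grows by 2 each time: 5, 7, 9, 11, 13 days.
Next gap: 15 days. 2013-01-28 + 15 days = 2013-02-12.
Next gap: 17 days. 2013-02-12 + 17 days = 2013-03-01.
Next gap: 19 days. 2013-03-01 + 19 days = 2013-03-20.
Next gap: 21 days. 2013-03-20 + 21 days = 2013-04-10.
Next gap: 23 days. 2013-04-10 + 23 days = 2013-05-03.
Next gap: 25 days. 2013-05-03 + 25 days = 2013-05-28.
Next gap: 27 days. 2013-05-28 + 27 days = 2013-06-24.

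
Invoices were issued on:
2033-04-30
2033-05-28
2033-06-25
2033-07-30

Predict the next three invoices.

2033-08-27, 2033-09-24, 2033-10-29

Every date is a Saturday; gaps 28, 28, 35 days.
Each is the last Saturday of its month (at least one falls on the 29th or later, ruling out '4th Saturday').
August 2033 ends with Saturday 2033-08-27.
September 2033 ends with Saturday 2033-09-24.
Last Saturday of October 2033: 2033-10-29.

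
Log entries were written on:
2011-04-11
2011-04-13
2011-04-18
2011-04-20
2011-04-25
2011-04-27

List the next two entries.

Every event lands on a Monday or Wednesday (gaps cycle 2, 5, 2, 5, 2).
So the schedule is: every Monday and Wednesday.
Next Monday: 2011-05-02.
Next Wednesday: 2011-05-04.

2011-05-02, 2011-05-04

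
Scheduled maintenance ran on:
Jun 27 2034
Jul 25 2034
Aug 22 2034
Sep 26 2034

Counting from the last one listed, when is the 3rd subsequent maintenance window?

Dec 26 2034

All dates are Tuesdays, 28, 28, 35 days apart.
Specifically, the 4th Tuesday of each month.
October 2034 — 4th Tuesday is Oct 24 2034.
November 2034 — 4th Tuesday is Nov 28 2034.
December 2034 — 4th Tuesday is Dec 26 2034.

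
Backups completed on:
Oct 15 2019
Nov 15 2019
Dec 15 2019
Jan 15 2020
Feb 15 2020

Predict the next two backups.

The day-of-month is always 15 (31, 30, 31, 31 days between events).
So this recurs on the 15th of each month.
Next: March 2020 → Mar 15 2020.
Next: April 2020 → Apr 15 2020.

Mar 15 2020, Apr 15 2020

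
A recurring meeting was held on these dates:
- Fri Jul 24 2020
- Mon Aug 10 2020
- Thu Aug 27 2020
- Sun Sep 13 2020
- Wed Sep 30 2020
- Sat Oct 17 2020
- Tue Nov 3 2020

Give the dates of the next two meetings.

Gaps between consecutive events: 17, 17, 17, 17, 17, 17 days — a constant 17-day interval.
Tue Nov 3 2020 + 17 days = Fri Nov 20 2020.
Fri Nov 20 2020 + 17 days = Mon Dec 7 2020.

Fri Nov 20 2020, Mon Dec 7 2020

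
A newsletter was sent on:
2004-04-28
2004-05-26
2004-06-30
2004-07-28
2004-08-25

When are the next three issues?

All Wednesdays; the gaps (28, 35, 28, 28) vary with month length.
This is the last Wednesday of each month.
September 2004 ends with Wednesday 2004-09-29.
Last Wednesday of October 2004: 2004-10-27.
Last Wednesday of November 2004: 2004-11-24.

2004-09-29, 2004-10-27, 2004-11-24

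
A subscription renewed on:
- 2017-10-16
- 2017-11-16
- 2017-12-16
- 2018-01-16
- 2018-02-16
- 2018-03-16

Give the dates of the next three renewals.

Gaps: 31, 30, 31, 31, 28 days — not constant. Every event is on the 16th of the month.
Pattern: the 16th of each month.
April 2018: 2018-04-16.
Next: May 2018 → 2018-05-16.
Next: June 2018 → 2018-06-16.

2018-04-16, 2018-05-16, 2018-06-16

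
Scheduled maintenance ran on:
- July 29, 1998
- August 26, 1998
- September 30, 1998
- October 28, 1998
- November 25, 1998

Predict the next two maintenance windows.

All Wednesdays; the gaps (28, 35, 28, 28) vary with month length.
This is the last Wednesday of each month.
Last Wednesday of December 1998: December 30, 1998.
Last Wednesday of January 1999: January 27, 1999.

December 30, 1998; January 27, 1999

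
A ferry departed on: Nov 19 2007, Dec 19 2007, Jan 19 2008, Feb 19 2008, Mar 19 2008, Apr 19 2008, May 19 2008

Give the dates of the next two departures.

Jun 19 2008, Jul 19 2008

Gaps: 30, 31, 31, 29, 31, 30 days — not constant. Every event is on the 19th of the month.
Pattern: the 19th of each month.
June 2008: Jun 19 2008.
Next: July 2008 → Jul 19 2008.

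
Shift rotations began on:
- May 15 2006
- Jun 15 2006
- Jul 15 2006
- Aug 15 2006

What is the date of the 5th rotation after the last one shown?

Jan 15 2007

Each date is the 15th; the gaps (31, 30, 31) track the month lengths.
The rule is the 15th of each month.
Next: September 2006 → Sep 15 2006.
October 2006: Oct 15 2006.
November 2006: Nov 15 2006.
December 2006: Dec 15 2006.
January 2007: Jan 15 2007.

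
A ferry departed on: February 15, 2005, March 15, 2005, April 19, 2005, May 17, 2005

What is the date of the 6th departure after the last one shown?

All dates are Tuesdays, 28, 35, 28 days apart.
Specifically, the 3rd Tuesday of each month.
June 2005 — 3rd Tuesday is June 21, 2005.
3rd Tuesday of July 2005: July 19, 2005.
August 2005 — 3rd Tuesday is August 16, 2005.
3rd Tuesday of September 2005: September 20, 2005.
October 2005 — 3rd Tuesday is October 18, 2005.
3rd Tuesday of November 2005: November 15, 2005.

November 15, 2005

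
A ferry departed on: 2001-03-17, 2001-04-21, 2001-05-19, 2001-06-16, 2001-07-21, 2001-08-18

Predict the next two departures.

2001-09-15, 2001-10-20

All dates are Saturdays, 35, 28, 28, 35, 28 days apart.
Specifically, the 3rd Saturday of each month.
3rd Saturday of September 2001: 2001-09-15.
3rd Saturday of October 2001: 2001-10-20.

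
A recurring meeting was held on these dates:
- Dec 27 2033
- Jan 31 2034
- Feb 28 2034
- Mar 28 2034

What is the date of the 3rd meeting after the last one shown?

Jun 27 2034

These are Tuesdays with 35, 28, 28-day gaps.
Each is the final Tuesday of its month — Jan 31 2034 is past the 28th, so '4th Tuesday' doesn't fit.
Last Tuesday of April 2034: Apr 25 2034.
May 2034 ends with Tuesday May 30 2034.
June 2034 ends with Tuesday Jun 27 2034.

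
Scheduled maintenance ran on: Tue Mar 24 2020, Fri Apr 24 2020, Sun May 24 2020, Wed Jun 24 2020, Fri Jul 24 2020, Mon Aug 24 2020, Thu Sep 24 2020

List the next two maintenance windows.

Sat Oct 24 2020, Tue Nov 24 2020

Each date is the 24th; the gaps (31, 30, 31, 30, 31, 31) track the month lengths.
The rule is the 24th of each month.
Next: October 2020 → Sat Oct 24 2020.
Next: November 2020 → Tue Nov 24 2020.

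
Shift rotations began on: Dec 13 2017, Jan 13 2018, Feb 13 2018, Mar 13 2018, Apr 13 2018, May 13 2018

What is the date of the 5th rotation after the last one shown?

The day-of-month is always 13 (31, 31, 28, 31, 30 days between events).
So this recurs on the 13th of each month.
Next: June 2018 → Jun 13 2018.
July 2018: Jul 13 2018.
August 2018: Aug 13 2018.
Next: September 2018 → Sep 13 2018.
Next: October 2018 → Oct 13 2018.

Oct 13 2018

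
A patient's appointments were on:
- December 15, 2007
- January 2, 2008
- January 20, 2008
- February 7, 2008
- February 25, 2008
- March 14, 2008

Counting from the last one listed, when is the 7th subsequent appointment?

Every event comes 18 days after the last (18, 18, 18, 18, 18).
March 14, 2008 + 18 days = April 1, 2008.
April 1, 2008 + 18 days = April 19, 2008.
April 19, 2008 + 18 days = May 7, 2008.
May 7, 2008 + 18 days = May 25, 2008.
May 25, 2008 + 18 days = June 12, 2008.
June 12, 2008 + 18 days = June 30, 2008.
June 30, 2008 + 18 days = July 18, 2008.

July 18, 2008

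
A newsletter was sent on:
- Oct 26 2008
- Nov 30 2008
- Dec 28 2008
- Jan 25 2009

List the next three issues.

Feb 22 2009, Mar 29 2009, Apr 26 2009

All Sundays; the gaps (35, 28, 28) vary with month length.
This is the last Sunday of each month.
Last Sunday of February 2009: Feb 22 2009.
Last Sunday of March 2009: Mar 29 2009.
Last Sunday of April 2009: Apr 26 2009.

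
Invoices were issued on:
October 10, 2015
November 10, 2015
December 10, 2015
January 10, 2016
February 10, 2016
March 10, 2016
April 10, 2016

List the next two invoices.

May 10, 2016; June 10, 2016

Each date is the 10th; the gaps (31, 30, 31, 31, 29, 31) track the month lengths.
The rule is the 10th of each month.
May 2016: May 10, 2016.
Next: June 2016 → June 10, 2016.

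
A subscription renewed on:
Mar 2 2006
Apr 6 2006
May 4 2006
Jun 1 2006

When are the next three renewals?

These are Thursdays at 28- or 35-day spacing (35, 28, 28).
The pattern: 1st Thursday of the month.
July 2006 — 1st Thursday is Jul 6 2006.
1st Thursday of August 2006: Aug 3 2006.
September 2006 — 1st Thursday is Sep 7 2006.

Jul 6 2006, Aug 3 2006, Sep 7 2006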